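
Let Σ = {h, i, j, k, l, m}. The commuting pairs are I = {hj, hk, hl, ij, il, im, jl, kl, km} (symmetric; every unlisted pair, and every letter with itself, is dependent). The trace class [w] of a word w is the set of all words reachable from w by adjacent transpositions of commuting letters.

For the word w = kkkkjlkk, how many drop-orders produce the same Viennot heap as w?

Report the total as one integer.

8

drop 0:k onto floor
drop 1:k onto {0:k}
drop 2:k onto {1:k}
drop 3:k onto {2:k}
drop 4:j onto {3:k}
drop 5:l onto floor
drop 6:k onto {4:j}
drop 7:k onto {6:k}
ground layer = {0:k, 5:l}
drop-orders for the pieces not yet dropped (sum over which currently-grounded one goes next):
  1 to go: {5} 1  {7} 1
  2 to go: {5,7} 2  {6,7} 1
  3 to go: {4,6,7} 1  {5,6,7} 3
  4 to go: {3,4,6,7} 1  {4,5,6,7} 4
  5 to go: {2,3,4,6,7} 1  {3,4,5,6,7} 5
  6 to go: {1,2,3,4,6,7} 1  {2,3,4,5,6,7} 6
  if 0:k drops first: 7 orders
  if 5:l drops first: 1 orders
heap linearizations: 8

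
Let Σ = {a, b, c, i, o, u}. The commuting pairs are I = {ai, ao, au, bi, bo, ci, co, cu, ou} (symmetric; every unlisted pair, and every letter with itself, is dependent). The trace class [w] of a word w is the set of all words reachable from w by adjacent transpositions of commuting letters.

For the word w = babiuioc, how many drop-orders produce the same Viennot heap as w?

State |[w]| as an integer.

17

#0=b has no predecessor
#1=a depends on [0:b]
#2=b depends on [1:a]
#3=i has no predecessor
#4=u depends on [2:b, 3:i]
#5=i depends on [4:u]
#6=o depends on [5:i]
#7=c depends on [2:b]
sources: [0:b, 3:i]
N(rest) = Σ N(rest − s) over sources s of rest; N(one piece) = 1:
  size 1 → [6]=1  [7]=1
  size 2 → [5,6]=1  [6,7]=2
  size 3 → [4,5,6]=1  [5,6,7]=3
  size 4 → [3,4,5,6]=1  [4,5,6,7]=4
  size 5 → [2,4,5,6,7]=4  [3,4,5,6,7]=5
  size 6 → [1,2,4,5,6,7]=4  [2,3,4,5,6,7]=9
  first=0(b) contributes 13
  first=3(i) contributes 4
|[w]| = 17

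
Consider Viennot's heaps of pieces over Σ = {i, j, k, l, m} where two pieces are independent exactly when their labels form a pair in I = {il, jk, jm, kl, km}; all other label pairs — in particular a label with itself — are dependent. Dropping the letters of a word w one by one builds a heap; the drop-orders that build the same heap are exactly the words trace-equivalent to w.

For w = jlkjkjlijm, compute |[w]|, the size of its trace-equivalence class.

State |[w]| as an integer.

72

0(j) covers ∅
1(l) covers 0:j
2(k) covers ∅
3(j) covers 1:l
4(k) covers 2:k
5(j) covers 3:j
6(l) covers 5:j
7(i) covers 4:k, 5:j
8(j) covers 6:l, 7:i
9(m) covers 6:l, 7:i
floor of heap: 0:j, 2:k
completions by unplaced set U, small U first (add the entries for U minus each lowest piece of U):
  |U|=1: {8}:1  {9}:1
  |U|=2: {8,9}:2
  |U|=3: {6,8,9}:2  {7,8,9}:2
  |U|=4: {4,7,8,9}:2  {6,7,8,9}:4
  |U|=5: {2,4,7,8,9}:2  {4,6,7,8,9}:6  {5,6,7,8,9}:4
  |U|=6: {2,4,6,7,8,9}:8  {3,5,6,7,8,9}:4  {4,5,6,7,8,9}:10
  |U|=7: {1,3,5,6,7,8,9}:4  {2,4,5,6,7,8,9}:18  {3,4,5,6,7,8,9}:14
  |U|=8: {0,1,3,5,6,7,8,9}:4  {1,3,4,5,6,7,8,9}:18  {2,3,4,5,6,7,8,9}:32
  start at 0(j): 50
  start at 2(k): 22
sum over floor = 72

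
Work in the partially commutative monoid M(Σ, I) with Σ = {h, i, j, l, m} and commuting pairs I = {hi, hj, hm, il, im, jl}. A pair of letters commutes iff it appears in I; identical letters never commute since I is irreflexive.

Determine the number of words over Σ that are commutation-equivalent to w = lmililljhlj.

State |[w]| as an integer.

drop 0:l onto floor
drop 1:m onto {0:l}
drop 2:i onto floor
drop 3:l onto {1:m}
drop 4:i onto {2:i}
drop 5:l onto {3:l}
drop 6:l onto {5:l}
drop 7:j onto {1:m, 4:i}
drop 8:h onto {6:l}
drop 9:l onto {8:h}
drop 10:j onto {7:j}
ground layer = {0:l, 2:i}
drop-orders for the pieces not yet dropped (sum over which currently-grounded one goes next):
  1 to go: {9} 1  {10} 1
  2 to go: {7,10} 1  {8,9} 1  {9,10} 2
  3 to go: {4,7,10} 1  {6,8,9} 1  {7,9,10} 3  {8,9,10} 3
  4 to go: {2,4,7,10} 1  {4,7,9,10} 4  {5,6,8,9} 1  {6,8,9,10} 4  {7,8,9,10} 6
  5 to go: {2,4,7,9,10} 5  {3,5,6,8,9} 1  {4,7,8,9,10} 10  {5,6,8,9,10} 5  {6,7,8,9,10} 10
  6 to go: {2,4,7,8,9,10} 15  {3,5,6,8,9,10} 6  {4,6,7,8,9,10} 20  {5,6,7,8,9,10} 15
  7 to go: {2,4,6,7,8,9,10} 35  {3,5,6,7,8,9,10} 21  {4,5,6,7,8,9,10} 35
  8 to go: {1,3,5,6,7,8,9,10} 21  {2,4,5,6,7,8,9,10} 70  {3,4,5,6,7,8,9,10} 56
  9 to go: {0,1,3,5,6,7,8,9,10} 21  {1,3,4,5,6,7,8,9,10} 77  {2,3,4,5,6,7,8,9,10} 126
  if 0:l drops first: 203 orders
  if 2:i drops first: 98 orders
heap linearizations: 301

301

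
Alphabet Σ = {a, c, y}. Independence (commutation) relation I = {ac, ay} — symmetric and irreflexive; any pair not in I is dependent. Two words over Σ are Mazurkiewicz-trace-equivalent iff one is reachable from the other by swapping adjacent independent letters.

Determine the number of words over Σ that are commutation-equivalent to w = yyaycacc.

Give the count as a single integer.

0(y) covers ∅
1(y) covers 0:y
2(a) covers ∅
3(y) covers 1:y
4(c) covers 3:y
5(a) covers 2:a
6(c) covers 4:c
7(c) covers 6:c
floor of heap: 0:y, 2:a
completions by unplaced set U, small U first (add the entries for U minus each lowest piece of U):
  |U|=1: {5}:1  {7}:1
  |U|=2: {2,5}:1  {5,7}:2  {6,7}:1
  |U|=3: {2,5,7}:3  {4,6,7}:1  {5,6,7}:3
  |U|=4: {2,5,6,7}:6  {3,4,6,7}:1  {4,5,6,7}:4
  |U|=5: {1,3,4,6,7}:1  {2,4,5,6,7}:10  {3,4,5,6,7}:5
  |U|=6: {0,1,3,4,6,7}:1  {1,3,4,5,6,7}:6  {2,3,4,5,6,7}:15
  start at 0(y): 21
  start at 2(a): 7
sum over floor = 28

28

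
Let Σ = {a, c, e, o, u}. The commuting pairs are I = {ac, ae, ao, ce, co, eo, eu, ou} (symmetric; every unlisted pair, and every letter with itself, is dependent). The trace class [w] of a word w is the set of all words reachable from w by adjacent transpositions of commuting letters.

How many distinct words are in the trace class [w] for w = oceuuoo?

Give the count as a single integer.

drop 0:o onto floor
drop 1:c onto floor
drop 2:e onto floor
drop 3:u onto {1:c}
drop 4:u onto {3:u}
drop 5:o onto {0:o}
drop 6:o onto {5:o}
ground layer = {0:o, 1:c, 2:e}
drop-orders for the pieces not yet dropped (sum over which currently-grounded one goes next):
  1 to go: {2} 1  {4} 1  {6} 1
  2 to go: {2,4} 2  {2,6} 2  {3,4} 1  {4,6} 2  {5,6} 1
  3 to go: {0,5,6} 1  {1,3,4} 1  {2,3,4} 3  {2,4,6} 6  {2,5,6} 3  {3,4,6} 3  {4,5,6} 3
  4 to go: {0,2,5,6} 4  {0,4,5,6} 4  {1,2,3,4} 4  {1,3,4,6} 4  {2,3,4,6} 12  {2,4,5,6} 12  {3,4,5,6} 6
  5 to go: {0,2,4,5,6} 20  {0,3,4,5,6} 10  {1,2,3,4,6} 20  {1,3,4,5,6} 10  {2,3,4,5,6} 30
  if 0:o drops first: 60 orders
  if 1:c drops first: 60 orders
  if 2:e drops first: 20 orders
heap linearizations: 140

140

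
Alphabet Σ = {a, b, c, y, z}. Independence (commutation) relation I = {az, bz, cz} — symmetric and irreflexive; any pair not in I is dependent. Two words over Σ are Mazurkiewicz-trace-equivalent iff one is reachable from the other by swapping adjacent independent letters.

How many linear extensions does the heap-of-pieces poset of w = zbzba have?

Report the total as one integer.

drop 0:z onto floor
drop 1:b onto floor
drop 2:z onto {0:z}
drop 3:b onto {1:b}
drop 4:a onto {3:b}
ground layer = {0:z, 1:b}
drop-orders for the pieces not yet dropped (sum over which currently-grounded one goes next):
  1 to go: {2} 1  {4} 1
  2 to go: {0,2} 1  {2,4} 2  {3,4} 1
  3 to go: {0,2,4} 3  {1,3,4} 1  {2,3,4} 3
  if 0:z drops first: 4 orders
  if 1:b drops first: 6 orders
heap linearizations: 10

10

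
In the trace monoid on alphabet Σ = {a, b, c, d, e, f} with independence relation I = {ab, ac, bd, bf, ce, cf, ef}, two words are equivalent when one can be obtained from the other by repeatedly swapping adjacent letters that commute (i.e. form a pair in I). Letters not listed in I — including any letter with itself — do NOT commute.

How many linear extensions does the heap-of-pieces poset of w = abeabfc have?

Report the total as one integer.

12

piece 0:a — minimal
piece 1:b — minimal
piece 2:e rests on {0:a, 1:b}
piece 3:a rests on {2:e}
piece 4:b rests on {2:e}
piece 5:f rests on {3:a}
piece 6:c rests on {4:b}
minimal pieces: {0:a, 1:b}
ways to finish when only these pieces remain (= sum over removing one remaining piece with nothing left below it):
  1 left: {5}→1  {6}→1
  2 left: {3,5}→1  {4,6}→1  {5,6}→2
  3 left: {3,5,6}→3  {4,5,6}→3
  4 left: {3,4,5,6}→6
  5 left: {2,3,4,5,6}→6
  placing 0:a first → 6 extensions
  placing 1:b first → 6 extensions
total linear extensions = 12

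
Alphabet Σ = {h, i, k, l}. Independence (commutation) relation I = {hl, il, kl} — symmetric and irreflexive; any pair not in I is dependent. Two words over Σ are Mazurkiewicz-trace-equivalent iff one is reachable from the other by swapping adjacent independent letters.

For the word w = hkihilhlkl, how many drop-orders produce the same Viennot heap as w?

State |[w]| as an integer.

drop 0:h onto floor
drop 1:k onto {0:h}
drop 2:i onto {1:k}
drop 3:h onto {2:i}
drop 4:i onto {3:h}
drop 5:l onto floor
drop 6:h onto {4:i}
drop 7:l onto {5:l}
drop 8:k onto {6:h}
drop 9:l onto {7:l}
ground layer = {0:h, 5:l}
drop-orders for the pieces not yet dropped (sum over which currently-grounded one goes next):
  1 to go: {8} 1  {9} 1
  2 to go: {6,8} 1  {7,9} 1  {8,9} 2
  3 to go: {4,6,8} 1  {5,7,9} 1  {6,8,9} 3  {7,8,9} 3
  4 to go: {3,4,6,8} 1  {4,6,8,9} 4  {5,7,8,9} 4  {6,7,8,9} 6
  5 to go: {2,3,4,6,8} 1  {3,4,6,8,9} 5  {4,6,7,8,9} 10  {5,6,7,8,9} 10
  6 to go: {1,2,3,4,6,8} 1  {2,3,4,6,8,9} 6  {3,4,6,7,8,9} 15  {4,5,6,7,8,9} 20
  7 to go: {0,1,2,3,4,6,8} 1  {1,2,3,4,6,8,9} 7  {2,3,4,6,7,8,9} 21  {3,4,5,6,7,8,9} 35
  8 to go: {0,1,2,3,4,6,8,9} 8  {1,2,3,4,6,7,8,9} 28  {2,3,4,5,6,7,8,9} 56
  if 0:h drops first: 84 orders
  if 5:l drops first: 36 orders
heap linearizations: 120

120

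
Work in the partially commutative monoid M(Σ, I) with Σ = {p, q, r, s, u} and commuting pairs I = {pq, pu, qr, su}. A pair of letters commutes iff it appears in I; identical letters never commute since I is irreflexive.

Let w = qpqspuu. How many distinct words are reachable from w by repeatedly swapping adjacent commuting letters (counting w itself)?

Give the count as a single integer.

drop 0:q onto floor
drop 1:p onto floor
drop 2:q onto {0:q}
drop 3:s onto {1:p, 2:q}
drop 4:p onto {3:s}
drop 5:u onto {2:q}
drop 6:u onto {5:u}
ground layer = {0:q, 1:p}
drop-orders for the pieces not yet dropped (sum over which currently-grounded one goes next):
  1 to go: {4} 1  {6} 1
  2 to go: {3,4} 1  {4,6} 2  {5,6} 1
  3 to go: {1,3,4} 1  {3,4,6} 3  {4,5,6} 3
  4 to go: {1,3,4,6} 4  {3,4,5,6} 6
  5 to go: {1,3,4,5,6} 10  {2,3,4,5,6} 6
  if 0:q drops first: 16 orders
  if 1:p drops first: 6 orders
heap linearizations: 22

22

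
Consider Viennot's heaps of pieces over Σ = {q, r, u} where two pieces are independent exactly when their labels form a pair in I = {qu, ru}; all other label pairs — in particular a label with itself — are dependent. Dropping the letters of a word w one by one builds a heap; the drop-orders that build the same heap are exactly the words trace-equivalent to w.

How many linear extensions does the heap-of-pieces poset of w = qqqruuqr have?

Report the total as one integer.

0(q) covers ∅
1(q) covers 0:q
2(q) covers 1:q
3(r) covers 2:q
4(u) covers ∅
5(u) covers 4:u
6(q) covers 3:r
7(r) covers 6:q
floor of heap: 0:q, 4:u
completions by unplaced set U, small U first (add the entries for U minus each lowest piece of U):
  |U|=1: {5}:1  {7}:1
  |U|=2: {4,5}:1  {5,7}:2  {6,7}:1
  |U|=3: {3,6,7}:1  {4,5,7}:3  {5,6,7}:3
  |U|=4: {2,3,6,7}:1  {3,5,6,7}:4  {4,5,6,7}:6
  |U|=5: {1,2,3,6,7}:1  {2,3,5,6,7}:5  {3,4,5,6,7}:10
  |U|=6: {0,1,2,3,6,7}:1  {1,2,3,5,6,7}:6  {2,3,4,5,6,7}:15
  start at 0(q): 21
  start at 4(u): 7
sum over floor = 28

28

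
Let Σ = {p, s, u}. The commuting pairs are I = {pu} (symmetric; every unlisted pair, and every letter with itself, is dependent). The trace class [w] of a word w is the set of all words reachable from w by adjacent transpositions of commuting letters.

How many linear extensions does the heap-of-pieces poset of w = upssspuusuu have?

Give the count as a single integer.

6

#0=u has no predecessor
#1=p has no predecessor
#2=s depends on [0:u, 1:p]
#3=s depends on [2:s]
#4=s depends on [3:s]
#5=p depends on [4:s]
#6=u depends on [4:s]
#7=u depends on [6:u]
#8=s depends on [5:p, 7:u]
#9=u depends on [8:s]
#10=u depends on [9:u]
sources: [0:u, 1:p]
N(rest) = Σ N(rest − s) over sources s of rest; N(one piece) = 1:
  size 1 → [10]=1
  size 2 → [9,10]=1
  size 3 → [8,9,10]=1
  size 4 → [5,8,9,10]=1  [7,8,9,10]=1
  size 5 → [5,7,8,9,10]=2  [6,7,8,9,10]=1
  size 6 → [5,6,7,8,9,10]=3
  size 7 → [4,5,6,7,8,9,10]=3
  size 8 → [3,4,5,6,7,8,9,10]=3
  size 9 → [2,3,4,5,6,7,8,9,10]=3
  first=0(u) contributes 3
  first=1(p) contributes 3
|[w]| = 6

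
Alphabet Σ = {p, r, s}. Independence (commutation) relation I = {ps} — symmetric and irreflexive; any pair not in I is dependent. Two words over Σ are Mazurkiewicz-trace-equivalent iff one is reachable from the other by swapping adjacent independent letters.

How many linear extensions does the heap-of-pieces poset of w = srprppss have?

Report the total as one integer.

6

drop 0:s onto floor
drop 1:r onto {0:s}
drop 2:p onto {1:r}
drop 3:r onto {2:p}
drop 4:p onto {3:r}
drop 5:p onto {4:p}
drop 6:s onto {3:r}
drop 7:s onto {6:s}
ground layer = {0:s}
drop-orders for the pieces not yet dropped (sum over which currently-grounded one goes next):
  1 to go: {5} 1  {7} 1
  2 to go: {4,5} 1  {5,7} 2  {6,7} 1
  3 to go: {4,5,7} 3  {5,6,7} 3
  4 to go: {4,5,6,7} 6
  5 to go: {3,4,5,6,7} 6
  6 to go: {2,3,4,5,6,7} 6
  if 0:s drops first: 6 orders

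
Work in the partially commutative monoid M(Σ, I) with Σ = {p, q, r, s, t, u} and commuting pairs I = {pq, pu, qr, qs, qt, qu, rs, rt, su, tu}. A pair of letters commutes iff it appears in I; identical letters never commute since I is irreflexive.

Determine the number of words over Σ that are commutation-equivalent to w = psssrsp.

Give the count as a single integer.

0(p) covers ∅
1(s) covers 0:p
2(s) covers 1:s
3(s) covers 2:s
4(r) covers 0:p
5(s) covers 3:s
6(p) covers 4:r, 5:s
floor of heap: 0:p
completions by unplaced set U, small U first (add the entries for U minus each lowest piece of U):
  |U|=1: {6}:1
  |U|=2: {4,6}:1  {5,6}:1
  |U|=3: {3,5,6}:1  {4,5,6}:2
  |U|=4: {2,3,5,6}:1  {3,4,5,6}:3
  |U|=5: {1,2,3,5,6}:1  {2,3,4,5,6}:4
  start at 0(p): 5

5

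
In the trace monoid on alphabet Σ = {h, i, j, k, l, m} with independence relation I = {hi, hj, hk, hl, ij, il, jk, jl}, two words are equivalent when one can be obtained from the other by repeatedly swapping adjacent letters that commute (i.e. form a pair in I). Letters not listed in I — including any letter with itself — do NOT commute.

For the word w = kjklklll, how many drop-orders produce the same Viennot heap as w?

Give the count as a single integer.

8

#0=k has no predecessor
#1=j has no predecessor
#2=k depends on [0:k]
#3=l depends on [2:k]
#4=k depends on [3:l]
#5=l depends on [4:k]
#6=l depends on [5:l]
#7=l depends on [6:l]
sources: [0:k, 1:j]
N(rest) = Σ N(rest − s) over sources s of rest; N(one piece) = 1:
  size 1 → [1]=1  [7]=1
  size 2 → [1,7]=2  [6,7]=1
  size 3 → [1,6,7]=3  [5,6,7]=1
  size 4 → [1,5,6,7]=4  [4,5,6,7]=1
  size 5 → [1,4,5,6,7]=5  [3,4,5,6,7]=1
  size 6 → [1,3,4,5,6,7]=6  [2,3,4,5,6,7]=1
  first=0(k) contributes 7
  first=1(j) contributes 1
|[w]| = 8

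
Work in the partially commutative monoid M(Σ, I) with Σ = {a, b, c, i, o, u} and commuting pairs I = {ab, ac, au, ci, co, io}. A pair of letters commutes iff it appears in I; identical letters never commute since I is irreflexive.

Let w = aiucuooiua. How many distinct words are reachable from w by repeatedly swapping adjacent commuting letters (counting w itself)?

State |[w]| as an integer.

drop 0:a onto floor
drop 1:i onto {0:a}
drop 2:u onto {1:i}
drop 3:c onto {2:u}
drop 4:u onto {3:c}
drop 5:o onto {4:u}
drop 6:o onto {5:o}
drop 7:i onto {4:u}
drop 8:u onto {6:o, 7:i}
drop 9:a onto {6:o, 7:i}
ground layer = {0:a}
drop-orders for the pieces not yet dropped (sum over which currently-grounded one goes next):
  1 to go: {8} 1  {9} 1
  2 to go: {8,9} 2
  3 to go: {6,8,9} 2  {7,8,9} 2
  4 to go: {5,6,8,9} 2  {6,7,8,9} 4
  5 to go: {5,6,7,8,9} 6
  6 to go: {4,5,6,7,8,9} 6
  7 to go: {3,4,5,6,7,8,9} 6
  8 to go: {2,3,4,5,6,7,8,9} 6
  if 0:a drops first: 6 orders

6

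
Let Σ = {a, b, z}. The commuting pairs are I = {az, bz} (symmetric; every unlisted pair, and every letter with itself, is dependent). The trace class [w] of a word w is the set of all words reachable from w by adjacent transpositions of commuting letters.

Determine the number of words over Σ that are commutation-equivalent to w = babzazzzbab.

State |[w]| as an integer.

piece 0:b — minimal
piece 1:a rests on {0:b}
piece 2:b rests on {1:a}
piece 3:z — minimal
piece 4:a rests on {2:b}
piece 5:z rests on {3:z}
piece 6:z rests on {5:z}
piece 7:z rests on {6:z}
piece 8:b rests on {4:a}
piece 9:a rests on {8:b}
piece 10:b rests on {9:a}
minimal pieces: {0:b, 3:z}
ways to finish when only these pieces remain (= sum over removing one remaining piece with nothing left below it):
  1 left: {7}→1  {10}→1
  2 left: {6,7}→1  {7,10}→2  {9,10}→1
  3 left: {5,6,7}→1  {6,7,10}→3  {7,9,10}→3  {8,9,10}→1
  4 left: {3,5,6,7}→1  {4,8,9,10}→1  {5,6,7,10}→4  {6,7,9,10}→6  {7,8,9,10}→4
  5 left: {2,4,8,9,10}→1  {3,5,6,7,10}→5  {4,7,8,9,10}→5  {5,6,7,9,10}→10  {6,7,8,9,10}→10
  6 left: {1,2,4,8,9,10}→1  {2,4,7,8,9,10}→6  {3,5,6,7,9,10}→15  {4,6,7,8,9,10}→15  {5,6,7,8,9,10}→20
  7 left: {0,1,2,4,8,9,10}→1  {1,2,4,7,8,9,10}→7  {2,4,6,7,8,9,10}→21  {3,5,6,7,8,9,10}→35  {4,5,6,7,8,9,10}→35
  8 left: {0,1,2,4,7,8,9,10}→8  {1,2,4,6,7,8,9,10}→28  {2,4,5,6,7,8,9,10}→56  {3,4,5,6,7,8,9,10}→70
  9 left: {0,1,2,4,6,7,8,9,10}→36  {1,2,4,5,6,7,8,9,10}→84  {2,3,4,5,6,7,8,9,10}→126
  placing 0:b first → 210 extensions
  placing 3:z first → 120 extensions
total linear extensions = 330

330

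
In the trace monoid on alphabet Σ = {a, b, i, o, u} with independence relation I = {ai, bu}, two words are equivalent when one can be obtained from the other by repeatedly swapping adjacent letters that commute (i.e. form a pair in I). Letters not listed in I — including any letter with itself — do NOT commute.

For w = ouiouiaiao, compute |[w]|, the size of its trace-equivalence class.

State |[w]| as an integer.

6

piece 0:o — minimal
piece 1:u rests on {0:o}
piece 2:i rests on {1:u}
piece 3:o rests on {2:i}
piece 4:u rests on {3:o}
piece 5:i rests on {4:u}
piece 6:a rests on {4:u}
piece 7:i rests on {5:i}
piece 8:a rests on {6:a}
piece 9:o rests on {7:i, 8:a}
minimal pieces: {0:o}
ways to finish when only these pieces remain (= sum over removing one remaining piece with nothing left below it):
  1 left: {9}→1
  2 left: {7,9}→1  {8,9}→1
  3 left: {5,7,9}→1  {6,8,9}→1  {7,8,9}→2
  4 left: {5,7,8,9}→3  {6,7,8,9}→3
  5 left: {5,6,7,8,9}→6
  6 left: {4,5,6,7,8,9}→6
  7 left: {3,4,5,6,7,8,9}→6
  8 left: {2,3,4,5,6,7,8,9}→6
  placing 0:o first → 6 extensions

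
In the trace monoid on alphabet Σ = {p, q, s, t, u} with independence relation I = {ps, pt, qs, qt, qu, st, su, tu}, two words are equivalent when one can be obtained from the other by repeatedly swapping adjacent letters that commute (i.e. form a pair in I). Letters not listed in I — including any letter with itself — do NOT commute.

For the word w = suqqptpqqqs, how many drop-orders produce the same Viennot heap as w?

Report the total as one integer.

drop 0:s onto floor
drop 1:u onto floor
drop 2:q onto floor
drop 3:q onto {2:q}
drop 4:p onto {1:u, 3:q}
drop 5:t onto floor
drop 6:p onto {4:p}
drop 7:q onto {6:p}
drop 8:q onto {7:q}
drop 9:q onto {8:q}
drop 10:s onto {0:s}
ground layer = {0:s, 1:u, 2:q, 5:t}
drop-orders for the pieces not yet dropped (sum over which currently-grounded one goes next):
  1 to go: {5} 1  {9} 1  {10} 1
  2 to go: {0,10} 1  {5,9} 2  {5,10} 2  {8,9} 1  {9,10} 2
  3 to go: {0,5,10} 3  {0,9,10} 3  {5,8,9} 3  {5,9,10} 6  {7,8,9} 1  {8,9,10} 3
  4 to go: {0,5,9,10} 12  {0,8,9,10} 6  {5,7,8,9} 4  {5,8,9,10} 12  {6,7,8,9} 1  {7,8,9,10} 4
  5 to go: {0,5,8,9,10} 30  {0,7,8,9,10} 10  {4,6,7,8,9} 1  {5,6,7,8,9} 5  {5,7,8,9,10} 20  {6,7,8,9,10} 5
  6 to go: {0,5,7,8,9,10} 60  {0,6,7,8,9,10} 15  {1,4,6,7,8,9} 1  {3,4,6,7,8,9} 1  {4,5,6,7,8,9} 6  {4,6,7,8,9,10} 6  {5,6,7,8,9,10} 30
  7 to go: {0,4,6,7,8,9,10} 21  {0,5,6,7,8,9,10} 105  {1,3,4,6,7,8,9} 2  {1,4,5,6,7,8,9} 7  {1,4,6,7,8,9,10} 7  {2,3,4,6,7,8,9} 1  {3,4,5,6,7,8,9} 7  {3,4,6,7,8,9,10} 7  {4,5,6,7,8,9,10} 42
  8 to go: {0,1,4,6,7,8,9,10} 28  {0,3,4,6,7,8,9,10} 28  {0,4,5,6,7,8,9,10} 168  {1,2,3,4,6,7,8,9} 3  {1,3,4,5,6,7,8,9} 16  {1,3,4,6,7,8,9,10} 16  {1,4,5,6,7,8,9,10} 56  {2,3,4,5,6,7,8,9} 8  {2,3,4,6,7,8,9,10} 8  {3,4,5,6,7,8,9,10} 56
  9 to go: {0,1,3,4,6,7,8,9,10} 72  {0,1,4,5,6,7,8,9,10} 252  {0,2,3,4,6,7,8,9,10} 36  {0,3,4,5,6,7,8,9,10} 252  {1,2,3,4,5,6,7,8,9} 27  {1,2,3,4,6,7,8,9,10} 27  {1,3,4,5,6,7,8,9,10} 144  {2,3,4,5,6,7,8,9,10} 72
  if 0:s drops first: 270 orders
  if 1:u drops first: 360 orders
  if 2:q drops first: 720 orders
  if 5:t drops first: 135 orders
heap linearizations: 1485

1485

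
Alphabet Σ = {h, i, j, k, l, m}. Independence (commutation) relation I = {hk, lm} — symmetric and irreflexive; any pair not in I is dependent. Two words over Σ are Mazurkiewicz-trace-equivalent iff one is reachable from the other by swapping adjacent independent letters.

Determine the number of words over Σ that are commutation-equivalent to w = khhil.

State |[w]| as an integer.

drop 0:k onto floor
drop 1:h onto floor
drop 2:h onto {1:h}
drop 3:i onto {0:k, 2:h}
drop 4:l onto {3:i}
ground layer = {0:k, 1:h}
drop-orders for the pieces not yet dropped (sum over which currently-grounded one goes next):
  1 to go: {4} 1
  2 to go: {3,4} 1
  3 to go: {0,3,4} 1  {2,3,4} 1
  if 0:k drops first: 1 orders
  if 1:h drops first: 2 orders
heap linearizations: 3

3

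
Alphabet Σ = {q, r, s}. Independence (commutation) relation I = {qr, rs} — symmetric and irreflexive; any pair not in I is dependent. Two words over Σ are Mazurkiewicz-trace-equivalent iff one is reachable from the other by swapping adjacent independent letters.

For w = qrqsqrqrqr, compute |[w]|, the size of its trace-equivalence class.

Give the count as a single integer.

drop 0:q onto floor
drop 1:r onto floor
drop 2:q onto {0:q}
drop 3:s onto {2:q}
drop 4:q onto {3:s}
drop 5:r onto {1:r}
drop 6:q onto {4:q}
drop 7:r onto {5:r}
drop 8:q onto {6:q}
drop 9:r onto {7:r}
ground layer = {0:q, 1:r}
drop-orders for the pieces not yet dropped (sum over which currently-grounded one goes next):
  1 to go: {8} 1  {9} 1
  2 to go: {6,8} 1  {7,9} 1  {8,9} 2
  3 to go: {4,6,8} 1  {5,7,9} 1  {6,8,9} 3  {7,8,9} 3
  4 to go: {1,5,7,9} 1  {3,4,6,8} 1  {4,6,8,9} 4  {5,7,8,9} 4  {6,7,8,9} 6
  5 to go: {1,5,7,8,9} 5  {2,3,4,6,8} 1  {3,4,6,8,9} 5  {4,6,7,8,9} 10  {5,6,7,8,9} 10
  6 to go: {0,2,3,4,6,8} 1  {1,5,6,7,8,9} 15  {2,3,4,6,8,9} 6  {3,4,6,7,8,9} 15  {4,5,6,7,8,9} 20
  7 to go: {0,2,3,4,6,8,9} 7  {1,4,5,6,7,8,9} 35  {2,3,4,6,7,8,9} 21  {3,4,5,6,7,8,9} 35
  8 to go: {0,2,3,4,6,7,8,9} 28  {1,3,4,5,6,7,8,9} 70  {2,3,4,5,6,7,8,9} 56
  if 0:q drops first: 126 orders
  if 1:r drops first: 84 orders
heap linearizations: 210

210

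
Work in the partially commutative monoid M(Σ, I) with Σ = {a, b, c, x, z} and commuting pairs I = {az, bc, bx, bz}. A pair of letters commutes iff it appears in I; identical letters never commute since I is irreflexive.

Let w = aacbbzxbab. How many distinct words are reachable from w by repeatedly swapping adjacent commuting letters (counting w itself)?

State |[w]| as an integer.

20

piece 0:a — minimal
piece 1:a rests on {0:a}
piece 2:c rests on {1:a}
piece 3:b rests on {1:a}
piece 4:b rests on {3:b}
piece 5:z rests on {2:c}
piece 6:x rests on {5:z}
piece 7:b rests on {4:b}
piece 8:a rests on {6:x, 7:b}
piece 9:b rests on {8:a}
minimal pieces: {0:a}
ways to finish when only these pieces remain (= sum over removing one remaining piece with nothing left below it):
  1 left: {9}→1
  2 left: {8,9}→1
  3 left: {6,8,9}→1  {7,8,9}→1
  4 left: {4,7,8,9}→1  {5,6,8,9}→1  {6,7,8,9}→2
  5 left: {2,5,6,8,9}→1  {3,4,7,8,9}→1  {4,6,7,8,9}→3  {5,6,7,8,9}→3
  6 left: {2,5,6,7,8,9}→4  {3,4,6,7,8,9}→4  {4,5,6,7,8,9}→6
  7 left: {2,4,5,6,7,8,9}→10  {3,4,5,6,7,8,9}→10
  8 left: {2,3,4,5,6,7,8,9}→20
  placing 0:a first → 20 extensions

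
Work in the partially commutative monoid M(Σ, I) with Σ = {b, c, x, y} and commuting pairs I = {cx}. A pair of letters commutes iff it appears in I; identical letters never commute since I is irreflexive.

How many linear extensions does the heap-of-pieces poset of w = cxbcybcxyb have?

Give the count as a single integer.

4

piece 0:c — minimal
piece 1:x — minimal
piece 2:b rests on {0:c, 1:x}
piece 3:c rests on {2:b}
piece 4:y rests on {3:c}
piece 5:b rests on {4:y}
piece 6:c rests on {5:b}
piece 7:x rests on {5:b}
piece 8:y rests on {6:c, 7:x}
piece 9:b rests on {8:y}
minimal pieces: {0:c, 1:x}
ways to finish when only these pieces remain (= sum over removing one remaining piece with nothing left below it):
  1 left: {9}→1
  2 left: {8,9}→1
  3 left: {6,8,9}→1  {7,8,9}→1
  4 left: {6,7,8,9}→2
  5 left: {5,6,7,8,9}→2
  6 left: {4,5,6,7,8,9}→2
  7 left: {3,4,5,6,7,8,9}→2
  8 left: {2,3,4,5,6,7,8,9}→2
  placing 0:c first → 2 extensions
  placing 1:x first → 2 extensions
total linear extensions = 4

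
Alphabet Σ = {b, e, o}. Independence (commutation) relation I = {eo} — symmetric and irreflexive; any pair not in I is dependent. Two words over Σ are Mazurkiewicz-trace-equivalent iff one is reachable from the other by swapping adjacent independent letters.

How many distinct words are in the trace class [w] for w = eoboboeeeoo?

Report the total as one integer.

#0=e has no predecessor
#1=o has no predecessor
#2=b depends on [0:e, 1:o]
#3=o depends on [2:b]
#4=b depends on [3:o]
#5=o depends on [4:b]
#6=e depends on [4:b]
#7=e depends on [6:e]
#8=e depends on [7:e]
#9=o depends on [5:o]
#10=o depends on [9:o]
sources: [0:e, 1:o]
N(rest) = Σ N(rest − s) over sources s of rest; N(one piece) = 1:
  size 1 → [8]=1  [10]=1
  size 2 → [7,8]=1  [8,10]=2  [9,10]=1
  size 3 → [5,9,10]=1  [6,7,8]=1  [7,8,10]=3  [8,9,10]=3
  size 4 → [5,8,9,10]=4  [6,7,8,10]=4  [7,8,9,10]=6
  size 5 → [5,7,8,9,10]=10  [6,7,8,9,10]=10
  size 6 → [5,6,7,8,9,10]=20
  size 7 → [4,5,6,7,8,9,10]=20
  size 8 → [3,4,5,6,7,8,9,10]=20
  size 9 → [2,3,4,5,6,7,8,9,10]=20
  first=0(e) contributes 20
  first=1(o) contributes 20
|[w]| = 40

40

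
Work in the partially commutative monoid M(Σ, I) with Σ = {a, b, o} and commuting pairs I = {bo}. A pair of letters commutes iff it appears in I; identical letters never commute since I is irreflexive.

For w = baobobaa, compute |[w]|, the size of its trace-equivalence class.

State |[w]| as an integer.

6

piece 0:b — minimal
piece 1:a rests on {0:b}
piece 2:o rests on {1:a}
piece 3:b rests on {1:a}
piece 4:o rests on {2:o}
piece 5:b rests on {3:b}
piece 6:a rests on {4:o, 5:b}
piece 7:a rests on {6:a}
minimal pieces: {0:b}
ways to finish when only these pieces remain (= sum over removing one remaining piece with nothing left below it):
  1 left: {7}→1
  2 left: {6,7}→1
  3 left: {4,6,7}→1  {5,6,7}→1
  4 left: {2,4,6,7}→1  {3,5,6,7}→1  {4,5,6,7}→2
  5 left: {2,4,5,6,7}→3  {3,4,5,6,7}→3
  6 left: {2,3,4,5,6,7}→6
  placing 0:b first → 6 extensions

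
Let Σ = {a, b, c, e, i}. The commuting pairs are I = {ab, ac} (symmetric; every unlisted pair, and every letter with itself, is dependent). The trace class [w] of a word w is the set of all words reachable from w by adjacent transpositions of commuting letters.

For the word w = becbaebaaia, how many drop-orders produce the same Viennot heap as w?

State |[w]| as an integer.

drop 0:b onto floor
drop 1:e onto {0:b}
drop 2:c onto {1:e}
drop 3:b onto {2:c}
drop 4:a onto {1:e}
drop 5:e onto {3:b, 4:a}
drop 6:b onto {5:e}
drop 7:a onto {5:e}
drop 8:a onto {7:a}
drop 9:i onto {6:b, 8:a}
drop 10:a onto {9:i}
ground layer = {0:b}
drop-orders for the pieces not yet dropped (sum over which currently-grounded one goes next):
  1 to go: {10} 1
  2 to go: {9,10} 1
  3 to go: {6,9,10} 1  {8,9,10} 1
  4 to go: {6,8,9,10} 2  {7,8,9,10} 1
  5 to go: {6,7,8,9,10} 3
  6 to go: {5,6,7,8,9,10} 3
  7 to go: {3,5,6,7,8,9,10} 3  {4,5,6,7,8,9,10} 3
  8 to go: {2,3,5,6,7,8,9,10} 3  {3,4,5,6,7,8,9,10} 6
  9 to go: {2,3,4,5,6,7,8,9,10} 9
  if 0:b drops first: 9 orders

9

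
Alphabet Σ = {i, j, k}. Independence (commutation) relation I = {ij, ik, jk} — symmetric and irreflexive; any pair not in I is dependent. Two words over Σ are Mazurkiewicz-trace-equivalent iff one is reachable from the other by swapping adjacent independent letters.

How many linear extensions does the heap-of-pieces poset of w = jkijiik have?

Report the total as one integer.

piece 0:j — minimal
piece 1:k — minimal
piece 2:i — minimal
piece 3:j rests on {0:j}
piece 4:i rests on {2:i}
piece 5:i rests on {4:i}
piece 6:k rests on {1:k}
minimal pieces: {0:j, 1:k, 2:i}
ways to finish when only these pieces remain (= sum over removing one remaining piece with nothing left below it):
  1 left: {3}→1  {5}→1  {6}→1
  2 left: {0,3}→1  {1,6}→1  {3,5}→2  {3,6}→2  {4,5}→1  {5,6}→2
  3 left: {0,3,5}→3  {0,3,6}→3  {1,3,6}→3  {1,5,6}→3  {2,4,5}→1  {3,4,5}→3  {3,5,6}→6  {4,5,6}→3
  4 left: {0,1,3,6}→6  {0,3,4,5}→6  {0,3,5,6}→12  {1,3,5,6}→12  {1,4,5,6}→6  {2,3,4,5}→4  {2,4,5,6}→4  {3,4,5,6}→12
  5 left: {0,1,3,5,6}→30  {0,2,3,4,5}→10  {0,3,4,5,6}→30  {1,2,4,5,6}→10  {1,3,4,5,6}→30  {2,3,4,5,6}→20
  placing 0:j first → 60 extensions
  placing 1:k first → 60 extensions
  placing 2:i first → 90 extensions
total linear extensions = 210

210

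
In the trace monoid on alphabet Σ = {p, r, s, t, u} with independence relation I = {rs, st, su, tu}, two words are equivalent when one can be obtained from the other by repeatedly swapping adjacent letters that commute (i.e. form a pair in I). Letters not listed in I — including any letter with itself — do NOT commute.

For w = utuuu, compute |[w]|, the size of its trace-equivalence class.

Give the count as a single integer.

0(u) covers ∅
1(t) covers ∅
2(u) covers 0:u
3(u) covers 2:u
4(u) covers 3:u
floor of heap: 0:u, 1:t
completions by unplaced set U, small U first (add the entries for U minus each lowest piece of U):
  |U|=1: {1}:1  {4}:1
  |U|=2: {1,4}:2  {3,4}:1
  |U|=3: {1,3,4}:3  {2,3,4}:1
  start at 0(u): 4
  start at 1(t): 1
sum over floor = 5

5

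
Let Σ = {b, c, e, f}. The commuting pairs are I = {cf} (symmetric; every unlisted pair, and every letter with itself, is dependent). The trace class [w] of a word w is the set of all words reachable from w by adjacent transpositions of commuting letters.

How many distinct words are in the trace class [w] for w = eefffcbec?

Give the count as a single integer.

#0=e has no predecessor
#1=e depends on [0:e]
#2=f depends on [1:e]
#3=f depends on [2:f]
#4=f depends on [3:f]
#5=c depends on [1:e]
#6=b depends on [4:f, 5:c]
#7=e depends on [6:b]
#8=c depends on [7:e]
sources: [0:e]
N(rest) = Σ N(rest − s) over sources s of rest; N(one piece) = 1:
  size 1 → [8]=1
  size 2 → [7,8]=1
  size 3 → [6,7,8]=1
  size 4 → [4,6,7,8]=1  [5,6,7,8]=1
  size 5 → [3,4,6,7,8]=1  [4,5,6,7,8]=2
  size 6 → [2,3,4,6,7,8]=1  [3,4,5,6,7,8]=3
  size 7 → [2,3,4,5,6,7,8]=4
  first=0(e) contributes 4

4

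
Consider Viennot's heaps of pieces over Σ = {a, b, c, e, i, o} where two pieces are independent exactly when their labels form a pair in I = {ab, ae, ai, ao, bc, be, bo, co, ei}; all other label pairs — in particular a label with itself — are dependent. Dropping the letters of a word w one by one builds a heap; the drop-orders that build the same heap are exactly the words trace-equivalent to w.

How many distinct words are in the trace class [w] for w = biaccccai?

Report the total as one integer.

6

#0=b has no predecessor
#1=i depends on [0:b]
#2=a has no predecessor
#3=c depends on [1:i, 2:a]
#4=c depends on [3:c]
#5=c depends on [4:c]
#6=c depends on [5:c]
#7=a depends on [6:c]
#8=i depends on [6:c]
sources: [0:b, 2:a]
N(rest) = Σ N(rest − s) over sources s of rest; N(one piece) = 1:
  size 1 → [7]=1  [8]=1
  size 2 → [7,8]=2
  size 3 → [6,7,8]=2
  size 4 → [5,6,7,8]=2
  size 5 → [4,5,6,7,8]=2
  size 6 → [3,4,5,6,7,8]=2
  size 7 → [1,3,4,5,6,7,8]=2  [2,3,4,5,6,7,8]=2
  first=0(b) contributes 4
  first=2(a) contributes 2
|[w]| = 6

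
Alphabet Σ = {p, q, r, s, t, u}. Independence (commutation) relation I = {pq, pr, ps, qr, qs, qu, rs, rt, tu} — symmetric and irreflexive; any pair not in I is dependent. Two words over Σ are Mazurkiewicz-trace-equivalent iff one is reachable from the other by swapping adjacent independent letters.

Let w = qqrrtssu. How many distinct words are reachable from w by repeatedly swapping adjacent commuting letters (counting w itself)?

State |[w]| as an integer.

0(q) covers ∅
1(q) covers 0:q
2(r) covers ∅
3(r) covers 2:r
4(t) covers 1:q
5(s) covers 4:t
6(s) covers 5:s
7(u) covers 3:r, 6:s
floor of heap: 0:q, 2:r
completions by unplaced set U, small U first (add the entries for U minus each lowest piece of U):
  |U|=1: {7}:1
  |U|=2: {3,7}:1  {6,7}:1
  |U|=3: {2,3,7}:1  {3,6,7}:2  {5,6,7}:1
  |U|=4: {2,3,6,7}:3  {3,5,6,7}:3  {4,5,6,7}:1
  |U|=5: {1,4,5,6,7}:1  {2,3,5,6,7}:6  {3,4,5,6,7}:4
  |U|=6: {0,1,4,5,6,7}:1  {1,3,4,5,6,7}:5  {2,3,4,5,6,7}:10
  start at 0(q): 15
  start at 2(r): 6
sum over floor = 21

21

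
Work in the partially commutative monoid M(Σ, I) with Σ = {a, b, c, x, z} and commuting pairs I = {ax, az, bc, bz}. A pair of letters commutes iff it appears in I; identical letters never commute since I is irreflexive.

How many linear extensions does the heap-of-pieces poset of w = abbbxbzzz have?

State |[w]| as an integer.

4

drop 0:a onto floor
drop 1:b onto {0:a}
drop 2:b onto {1:b}
drop 3:b onto {2:b}
drop 4:x onto {3:b}
drop 5:b onto {4:x}
drop 6:z onto {4:x}
drop 7:z onto {6:z}
drop 8:z onto {7:z}
ground layer = {0:a}
drop-orders for the pieces not yet dropped (sum over which currently-grounded one goes next):
  1 to go: {5} 1  {8} 1
  2 to go: {5,8} 2  {7,8} 1
  3 to go: {5,7,8} 3  {6,7,8} 1
  4 to go: {5,6,7,8} 4
  5 to go: {4,5,6,7,8} 4
  6 to go: {3,4,5,6,7,8} 4
  7 to go: {2,3,4,5,6,7,8} 4
  if 0:a drops first: 4 orders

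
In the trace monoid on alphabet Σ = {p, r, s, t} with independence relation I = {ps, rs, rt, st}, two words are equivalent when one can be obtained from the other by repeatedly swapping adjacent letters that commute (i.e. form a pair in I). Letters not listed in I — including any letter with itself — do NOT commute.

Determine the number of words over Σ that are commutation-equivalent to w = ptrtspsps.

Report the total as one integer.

252

#0=p has no predecessor
#1=t depends on [0:p]
#2=r depends on [0:p]
#3=t depends on [1:t]
#4=s has no predecessor
#5=p depends on [2:r, 3:t]
#6=s depends on [4:s]
#7=p depends on [5:p]
#8=s depends on [6:s]
sources: [0:p, 4:s]
N(rest) = Σ N(rest − s) over sources s of rest; N(one piece) = 1:
  size 1 → [7]=1  [8]=1
  size 2 → [5,7]=1  [6,8]=1  [7,8]=2
  size 3 → [2,5,7]=1  [3,5,7]=1  [4,6,8]=1  [5,7,8]=3  [6,7,8]=3
  size 4 → [1,3,5,7]=1  [2,3,5,7]=2  [2,5,7,8]=4  [3,5,7,8]=4  [4,6,7,8]=4  [5,6,7,8]=6
  size 5 → [1,2,3,5,7]=3  [1,3,5,7,8]=5  [2,3,5,7,8]=10  [2,5,6,7,8]=10  [3,5,6,7,8]=10  [4,5,6,7,8]=10
  size 6 → [0,1,2,3,5,7]=3  [1,2,3,5,7,8]=18  [1,3,5,6,7,8]=15  [2,3,5,6,7,8]=30  [2,4,5,6,7,8]=20  [3,4,5,6,7,8]=20
  size 7 → [0,1,2,3,5,7,8]=21  [1,2,3,5,6,7,8]=63  [1,3,4,5,6,7,8]=35  [2,3,4,5,6,7,8]=70
  first=0(p) contributes 168
  first=4(s) contributes 84
|[w]| = 252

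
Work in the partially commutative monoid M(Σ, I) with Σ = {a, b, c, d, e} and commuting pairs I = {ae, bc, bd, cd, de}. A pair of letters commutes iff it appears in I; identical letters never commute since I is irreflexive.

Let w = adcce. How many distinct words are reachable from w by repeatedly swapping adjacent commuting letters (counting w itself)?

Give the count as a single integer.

4

0(a) covers ∅
1(d) covers 0:a
2(c) covers 0:a
3(c) covers 2:c
4(e) covers 3:c
floor of heap: 0:a
completions by unplaced set U, small U first (add the entries for U minus each lowest piece of U):
  |U|=1: {1}:1  {4}:1
  |U|=2: {1,4}:2  {3,4}:1
  |U|=3: {1,3,4}:3  {2,3,4}:1
  start at 0(a): 4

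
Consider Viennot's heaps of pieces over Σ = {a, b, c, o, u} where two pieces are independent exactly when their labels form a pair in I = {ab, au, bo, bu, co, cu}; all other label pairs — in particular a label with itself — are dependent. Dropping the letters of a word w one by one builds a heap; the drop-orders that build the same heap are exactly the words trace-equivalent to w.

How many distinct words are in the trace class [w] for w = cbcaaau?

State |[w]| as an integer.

7

#0=c has no predecessor
#1=b depends on [0:c]
#2=c depends on [1:b]
#3=a depends on [2:c]
#4=a depends on [3:a]
#5=a depends on [4:a]
#6=u has no predecessor
sources: [0:c, 6:u]
N(rest) = Σ N(rest − s) over sources s of rest; N(one piece) = 1:
  size 1 → [5]=1  [6]=1
  size 2 → [4,5]=1  [5,6]=2
  size 3 → [3,4,5]=1  [4,5,6]=3
  size 4 → [2,3,4,5]=1  [3,4,5,6]=4
  size 5 → [1,2,3,4,5]=1  [2,3,4,5,6]=5
  first=0(c) contributes 6
  first=6(u) contributes 1
|[w]| = 7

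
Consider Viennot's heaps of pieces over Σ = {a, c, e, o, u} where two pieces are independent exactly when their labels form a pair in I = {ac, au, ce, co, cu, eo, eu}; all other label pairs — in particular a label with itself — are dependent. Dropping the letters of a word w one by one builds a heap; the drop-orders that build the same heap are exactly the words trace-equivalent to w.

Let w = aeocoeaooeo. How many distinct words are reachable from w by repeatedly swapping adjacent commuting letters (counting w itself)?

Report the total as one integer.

drop 0:a onto floor
drop 1:e onto {0:a}
drop 2:o onto {0:a}
drop 3:c onto floor
drop 4:o onto {2:o}
drop 5:e onto {1:e}
drop 6:a onto {4:o, 5:e}
drop 7:o onto {6:a}
drop 8:o onto {7:o}
drop 9:e onto {6:a}
drop 10:o onto {8:o}
ground layer = {0:a, 3:c}
drop-orders for the pieces not yet dropped (sum over which currently-grounded one goes next):
  1 to go: {3} 1  {9} 1  {10} 1
  2 to go: {3,9} 2  {3,10} 2  {8,10} 1  {9,10} 2
  3 to go: {3,8,10} 3  {3,9,10} 6  {7,8,10} 1  {8,9,10} 3
  4 to go: {3,7,8,10} 4  {3,8,9,10} 12  {7,8,9,10} 4
  5 to go: {3,7,8,9,10} 20  {6,7,8,9,10} 4
  6 to go: {3,6,7,8,9,10} 24  {4,6,7,8,9,10} 4  {5,6,7,8,9,10} 4
  7 to go: {1,5,6,7,8,9,10} 4  {2,4,6,7,8,9,10} 4  {3,4,6,7,8,9,10} 28  {3,5,6,7,8,9,10} 28  {4,5,6,7,8,9,10} 8
  8 to go: {1,3,5,6,7,8,9,10} 32  {1,4,5,6,7,8,9,10} 12  {2,3,4,6,7,8,9,10} 32  {2,4,5,6,7,8,9,10} 12  {3,4,5,6,7,8,9,10} 64
  9 to go: {1,2,4,5,6,7,8,9,10} 24  {1,3,4,5,6,7,8,9,10} 108  {2,3,4,5,6,7,8,9,10} 108
  if 0:a drops first: 240 orders
  if 3:c drops first: 24 orders
heap linearizations: 264

264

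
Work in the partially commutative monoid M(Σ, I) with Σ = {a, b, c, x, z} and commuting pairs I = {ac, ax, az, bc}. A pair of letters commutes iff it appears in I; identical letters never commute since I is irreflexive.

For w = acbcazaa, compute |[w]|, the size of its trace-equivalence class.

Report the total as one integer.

52

0(a) covers ∅
1(c) covers ∅
2(b) covers 0:a
3(c) covers 1:c
4(a) covers 2:b
5(z) covers 2:b, 3:c
6(a) covers 4:a
7(a) covers 6:a
floor of heap: 0:a, 1:c
completions by unplaced set U, small U first (add the entries for U minus each lowest piece of U):
  |U|=1: {5}:1  {7}:1
  |U|=2: {3,5}:1  {5,7}:2  {6,7}:1
  |U|=3: {1,3,5}:1  {3,5,7}:3  {4,6,7}:1  {5,6,7}:3
  |U|=4: {1,3,5,7}:4  {3,5,6,7}:6  {4,5,6,7}:4
  |U|=5: {1,3,5,6,7}:10  {2,4,5,6,7}:4  {3,4,5,6,7}:10
  |U|=6: {0,2,4,5,6,7}:4  {1,3,4,5,6,7}:20  {2,3,4,5,6,7}:14
  start at 0(a): 34
  start at 1(c): 18
sum over floor = 52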